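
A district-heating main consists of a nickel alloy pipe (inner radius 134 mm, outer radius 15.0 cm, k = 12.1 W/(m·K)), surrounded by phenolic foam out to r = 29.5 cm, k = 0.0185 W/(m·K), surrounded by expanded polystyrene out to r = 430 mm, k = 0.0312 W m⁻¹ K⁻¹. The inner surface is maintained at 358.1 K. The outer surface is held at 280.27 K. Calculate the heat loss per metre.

Treat each layer as a resistance in series:
  R'_nickel alloy = ln(0.150/0.134)/(2πk) = 0.1128/(2π·12.1) = 0.001484 m·K/W
  R'_phenolic foam = ln(0.295/0.150)/(2πk) = 0.6763/(2π·0.0185) = 5.819 m·K/W
  R'_expanded polystyrene = ln(0.430/0.295)/(2πk) = 0.3768/(2π·0.0312) = 1.922 m·K/W
ΣR = 0.001484 + 5.819 + 1.922 = 7.742 m·K/W
Q' = ΔT/ΣR = (358.1 K − 280.27 K)/7.742 = 10.1 W/m

Q' = 10.1 W/m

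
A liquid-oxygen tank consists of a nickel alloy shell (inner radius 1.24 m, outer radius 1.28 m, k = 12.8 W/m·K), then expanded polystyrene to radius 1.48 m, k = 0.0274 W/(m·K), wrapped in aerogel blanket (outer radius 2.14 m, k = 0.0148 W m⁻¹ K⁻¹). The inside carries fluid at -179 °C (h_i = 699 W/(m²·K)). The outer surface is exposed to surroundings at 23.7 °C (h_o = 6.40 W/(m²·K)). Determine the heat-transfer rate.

Q = 142 W

Series thermal resistances, inner to outer:
  R_conv,in = 1/(4πr²h) = 1/(4π·1.24²·699) = 7.404×10^-5 K/W
  R_nickel alloy = (1/1.24 − 1/1.28)/(4πk) = 0.02520/(4π·12.8) = 1.567×10^-4 K/W
  R_expanded polystyrene = (1/1.28 − 1/1.48)/(4πk) = 0.1056/(4π·0.0274) = 0.3066 K/W
  R_aerogel blanket = (1/1.48 − 1/2.14)/(4πk) = 0.2084/(4π·0.0148) = 1.120 K/W
  R_conv,out = 1/(4πr²h) = 1/(4π·2.14²·6.40) = 0.002715 K/W
ΣR = 7.404×10^-5 + 1.567×10^-4 + 0.3066 + 1.120 + 0.002715 = 1.430 K/W
Q = ΔT/ΣR = (-179 °C − 23.7 °C)/1.430 = -142 W
(Negative Q ⇒ heat flows inward; heat gain = 142 W.)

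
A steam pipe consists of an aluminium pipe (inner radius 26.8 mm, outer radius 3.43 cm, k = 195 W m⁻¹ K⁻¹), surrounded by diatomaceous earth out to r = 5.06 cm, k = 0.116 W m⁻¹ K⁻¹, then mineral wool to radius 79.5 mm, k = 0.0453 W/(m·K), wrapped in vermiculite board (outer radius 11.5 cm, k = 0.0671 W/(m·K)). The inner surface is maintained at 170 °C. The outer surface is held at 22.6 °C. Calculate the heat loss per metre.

Q' = 49.2 W/m

Resistance network (inner→outer):
  R'_aluminium = ln(0.0343/0.0268)/(2πk) = 0.2467/(2π·195) = 2.014×10^-4 m·K/W
  R'_diatomaceous earth = ln(0.0506/0.0343)/(2πk) = 0.3888/(2π·0.116) = 0.5335 m·K/W
  R'_mineral wool = ln(0.0795/0.0506)/(2πk) = 0.4518/(2π·0.0453) = 1.587 m·K/W
  R'_vermiculite board = ln(0.115/0.0795)/(2πk) = 0.3692/(2π·0.0671) = 0.8756 m·K/W
ΣR = 2.014×10^-4 + 0.5335 + 1.587 + 0.8756 = 2.996 m·K/W
Q' = ΔT/ΣR = (170 °C − 22.6 °C)/2.996 = 49.2 W/m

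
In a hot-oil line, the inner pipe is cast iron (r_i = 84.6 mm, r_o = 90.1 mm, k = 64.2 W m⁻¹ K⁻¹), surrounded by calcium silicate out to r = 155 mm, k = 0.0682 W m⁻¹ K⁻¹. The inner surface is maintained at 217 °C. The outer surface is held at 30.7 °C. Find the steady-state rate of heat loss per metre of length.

Q' = 147 W/m

Series thermal resistances, inner to outer:
  R'_cast iron = ln(0.0901/0.0846)/(2πk) = 0.06299/(2π·64.2) = 1.561×10^-4 m·K/W
  R'_calcium silicate = ln(0.155/0.0901)/(2πk) = 0.5425/(2π·0.0682) = 1.266 m·K/W
ΣR = 1.561×10^-4 + 1.266 = 1.266 m·K/W
Q' = ΔT/ΣR = (217 °C − 30.7 °C)/1.266 = 147 W/m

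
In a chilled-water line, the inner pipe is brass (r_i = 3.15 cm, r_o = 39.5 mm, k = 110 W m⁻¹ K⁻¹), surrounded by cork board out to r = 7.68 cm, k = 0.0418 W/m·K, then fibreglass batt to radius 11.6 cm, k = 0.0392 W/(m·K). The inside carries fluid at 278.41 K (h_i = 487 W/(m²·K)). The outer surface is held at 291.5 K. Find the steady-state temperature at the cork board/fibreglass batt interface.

T = 286.3 K

Series thermal resistances, inner to outer:
  R'_conv,in = 1/(2πr h) = 1/(2π·0.0315·487) = 0.01037 m·K/W
  R'_brass = ln(0.0395/0.0315)/(2πk) = 0.2263/(2π·110) = 3.274×10^-4 m·K/W
  R'_cork board = ln(0.0768/0.0395)/(2πk) = 0.6649/(2π·0.0418) = 2.532 m·K/W
  R'_fibreglass batt = ln(0.116/0.0768)/(2πk) = 0.4124/(2π·0.0392) = 1.674 m·K/W
ΣR = 0.01037 + 3.274×10^-4 + 2.532 + 1.674 = 4.217 m·K/W
Q' = ΔT/ΣR = (278.41 K − 291.5 K)/4.217 = -3.104 W/m
From the inner boundary to the cork board/fibreglass batt interface, ΣR_partial = 2.543 m·K/W.
T_interface = T_in − Q'·ΣR_partial = 278.41 K − (-3.104)(2.543) = 286.3 K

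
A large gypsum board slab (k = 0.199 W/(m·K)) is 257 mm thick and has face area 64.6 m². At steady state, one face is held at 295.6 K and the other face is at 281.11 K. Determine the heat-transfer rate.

Q = 725 W

Q = kA·ΔT/L = 0.199 × 64.6 × |295.6 K − 281.11 K| / 0.257 = 725 W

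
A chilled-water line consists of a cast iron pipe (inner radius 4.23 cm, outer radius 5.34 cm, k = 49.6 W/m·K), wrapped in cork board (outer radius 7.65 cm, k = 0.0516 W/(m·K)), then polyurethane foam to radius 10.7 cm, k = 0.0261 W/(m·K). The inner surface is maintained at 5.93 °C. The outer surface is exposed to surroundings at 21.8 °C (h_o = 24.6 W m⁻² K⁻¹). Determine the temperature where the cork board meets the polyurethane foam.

Treat each layer as a resistance in series:
  R'_cast iron = ln(0.0534/0.0423)/(2πk) = 0.2330/(2π·49.6) = 7.477×10^-4 m·K/W
  R'_cork board = ln(0.0765/0.0534)/(2πk) = 0.3595/(2π·0.0516) = 1.109 m·K/W
  R'_polyurethane foam = ln(0.107/0.0765)/(2πk) = 0.3355/(2π·0.0261) = 2.046 m·K/W
  R'_conv,out = 1/(2πr h) = 1/(2π·0.107·24.6) = 0.06046 m·K/W
ΣR = 7.477×10^-4 + 1.109 + 2.046 + 0.06046 = 3.216 m·K/W
Q' = ΔT/ΣR = (5.93 °C − 21.8 °C)/3.216 = -4.935 W/m
From the inner boundary to the cork board/polyurethane foam interface, ΣR_partial = 1.110 m·K/W.
T_interface = T_in − Q'·ΣR_partial = 5.93 °C − (-4.935)(1.110) = 11.4 °C

T = 11.4 °C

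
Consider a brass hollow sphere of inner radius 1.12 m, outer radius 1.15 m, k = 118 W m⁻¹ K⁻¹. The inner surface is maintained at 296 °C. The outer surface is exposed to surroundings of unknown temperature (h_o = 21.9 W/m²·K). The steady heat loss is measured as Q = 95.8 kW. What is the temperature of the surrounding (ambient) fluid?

Series resistances:
  R_brass = (1/1.12 − 1/1.15)/(4πk) = 0.02329/(4π·118) = 1.571×10^-5 K/W
  R_conv,out = 1/(4πr²h) = 1/(4π·1.15²·21.9) = 0.002748 K/W
ΣR = 0.002763 K/W
ΔT = Q·ΣR = 95800 × 0.002763 = 264.7 K
Heat flows outward, so T_out = T_in − ΔT = 296 − 264.7 = 31.3 °C

T_out = 31.3 °C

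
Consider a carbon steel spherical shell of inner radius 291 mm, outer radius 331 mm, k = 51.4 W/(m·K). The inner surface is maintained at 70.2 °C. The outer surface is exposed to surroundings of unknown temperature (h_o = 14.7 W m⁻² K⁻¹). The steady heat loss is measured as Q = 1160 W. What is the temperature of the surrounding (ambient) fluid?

T_out = 12.1 °C

Sum the resistances:
  R_carbon steel = (1/0.291 − 1/0.331)/(4πk) = 0.4153/(4π·51.4) = 6.429×10^-4 K/W
  R_conv,out = 1/(4πr²h) = 1/(4π·0.331²·14.7) = 0.04941 K/W
ΣR = 0.05005 K/W
ΔT = Q·ΣR = 1160 × 0.05005 = 58.06 K
Heat flows outward, so T_out = T_in − ΔT = 70.2 − 58.06 = 12.1 °C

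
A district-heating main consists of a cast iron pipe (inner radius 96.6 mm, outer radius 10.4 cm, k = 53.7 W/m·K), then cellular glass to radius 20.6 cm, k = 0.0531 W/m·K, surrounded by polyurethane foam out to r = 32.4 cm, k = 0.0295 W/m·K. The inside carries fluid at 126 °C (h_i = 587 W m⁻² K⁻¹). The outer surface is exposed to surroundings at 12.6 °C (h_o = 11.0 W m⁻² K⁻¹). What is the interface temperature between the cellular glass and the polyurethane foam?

T = 74.7 °C

Treat each layer as a resistance in series:
  R'_conv,in = 1/(2πr h) = 1/(2π·0.0966·587) = 0.002807 m·K/W
  R'_cast iron = ln(0.104/0.0966)/(2πk) = 0.07381/(2π·53.7) = 2.188×10^-4 m·K/W
  R'_cellular glass = ln(0.206/0.104)/(2πk) = 0.6835/(2π·0.0531) = 2.049 m·K/W
  R'_polyurethane foam = ln(0.324/0.206)/(2πk) = 0.4529/(2π·0.0295) = 2.443 m·K/W
  R'_conv,out = 1/(2πr h) = 1/(2π·0.324·11.0) = 0.04466 m·K/W
ΣR = 0.002807 + 2.188×10^-4 + 2.049 + 2.443 + 0.04466 = 4.540 m·K/W
Q' = ΔT/ΣR = (126 °C − 12.6 °C)/4.540 = 24.98 W/m
From the inner boundary to the cellular glass/polyurethane foam interface, ΣR_partial = 2.052 m·K/W.
T_interface = T_in − Q'·ΣR_partial = 126 °C − (24.98)(2.052) = 74.7 °C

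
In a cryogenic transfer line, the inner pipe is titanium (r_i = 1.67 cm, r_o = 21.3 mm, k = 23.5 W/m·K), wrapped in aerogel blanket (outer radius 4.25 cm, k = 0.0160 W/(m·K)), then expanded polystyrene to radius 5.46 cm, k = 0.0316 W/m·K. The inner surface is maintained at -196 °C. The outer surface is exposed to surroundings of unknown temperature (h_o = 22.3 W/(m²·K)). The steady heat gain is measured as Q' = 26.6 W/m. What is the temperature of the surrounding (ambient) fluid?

T_out = 23.9 °C

Series resistances:
  R'_titanium = ln(0.0213/0.0167)/(2πk) = 0.2433/(2π·23.5) = 0.001648 m·K/W
  R'_aerogel blanket = ln(0.0425/0.0213)/(2πk) = 0.6908/(2π·0.0160) = 6.871 m·K/W
  R'_expanded polystyrene = ln(0.0546/0.0425)/(2πk) = 0.2505/(2π·0.0316) = 1.262 m·K/W
  R'_conv,out = 1/(2πr h) = 1/(2π·0.0546·22.3) = 0.1307 m·K/W
ΣR = 8.266 m·K/W
ΔT = Q'·ΣR = 26.6 × 8.266 = 219.9 K
Heat flows inward, so T_out = T_in + ΔT = -196 + 219.9 = 23.9 °C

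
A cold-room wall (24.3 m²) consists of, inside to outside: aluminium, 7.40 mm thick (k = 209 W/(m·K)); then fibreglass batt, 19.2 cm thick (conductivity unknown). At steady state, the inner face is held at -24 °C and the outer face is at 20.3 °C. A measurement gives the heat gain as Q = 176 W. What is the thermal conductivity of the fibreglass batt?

k = 0.0314 W/m·K

ΣR = ΔT/Q = |-24 − 20.3|/176 = 0.2517 K/W
Known resistances:
  R_aluminium = L/(kA) = 0.00740/(209·24.3) = 1.457×10^-6 K/W
R_fibreglass batt = ΣR − ΣR_known = 0.2517 − 1.457×10^-6 = 0.2517 K/W
L/(kA) = 0.2517 ⇒ k = 0.192/(0.2517·24.3) = 0.0314 W/m·K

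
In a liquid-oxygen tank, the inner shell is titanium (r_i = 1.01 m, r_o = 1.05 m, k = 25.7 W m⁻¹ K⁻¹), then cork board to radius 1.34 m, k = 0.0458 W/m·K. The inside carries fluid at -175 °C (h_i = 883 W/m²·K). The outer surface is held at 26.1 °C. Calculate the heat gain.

Resistance network (inner→outer):
  R_conv,in = 1/(4πr²h) = 1/(4π·1.01²·883) = 8.835×10^-5 K/W
  R_titanium = (1/1.01 − 1/1.05)/(4πk) = 0.03772/(4π·25.7) = 1.168×10^-4 K/W
  R_cork board = (1/1.05 − 1/1.34)/(4πk) = 0.2061/(4π·0.0458) = 0.3581 K/W
ΣR = 8.835×10^-5 + 1.168×10^-4 + 0.3581 = 0.3583 K/W
Q = ΔT/ΣR = (-175 °C − 26.1 °C)/0.3583 = -561 W
(Negative Q ⇒ heat flows inward; heat gain = 561 W.)

Q = 561 W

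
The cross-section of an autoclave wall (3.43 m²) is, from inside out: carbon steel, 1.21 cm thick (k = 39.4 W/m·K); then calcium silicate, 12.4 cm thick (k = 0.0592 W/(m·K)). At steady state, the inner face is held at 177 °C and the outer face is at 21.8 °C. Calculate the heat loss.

Series thermal resistances, inner to outer:
  R_carbon steel = L/(kA) = 0.0121/(39.4·3.43) = 8.954×10^-5 K/W
  R_calcium silicate = L/(kA) = 0.124/(0.0592·3.43) = 0.6107 K/W
ΣR = 8.954×10^-5 + 0.6107 = 0.6108 K/W
Q = ΔT/ΣR = (177 °C − 21.8 °C)/0.6108 = 254 W

Q = 254 W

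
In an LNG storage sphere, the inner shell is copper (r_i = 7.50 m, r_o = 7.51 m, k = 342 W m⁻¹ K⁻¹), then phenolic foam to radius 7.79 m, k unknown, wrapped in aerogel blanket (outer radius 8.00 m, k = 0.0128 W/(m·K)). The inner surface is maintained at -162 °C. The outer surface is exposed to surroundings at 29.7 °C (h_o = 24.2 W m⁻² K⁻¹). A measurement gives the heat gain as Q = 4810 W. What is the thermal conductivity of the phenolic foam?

ΣR = ΔT/Q = |-162 − 29.7|/4810 = 0.03985 K/W
Known resistances:
  R_copper = (1/7.50 − 1/7.51)/(4πk) = 1.775×10^-4/(4π·342) = 4.131×10^-8 K/W
  R_aerogel blanket = (1/7.79 − 1/8.00)/(4πk) = 0.003370/(4π·0.0128) = 0.02095 K/W
  R_conv,out = 1/(4πr²h) = 1/(4π·8.00²·24.2) = 5.138×10^-5 K/W
R_phenolic foam = ΣR − ΣR_known = 0.03985 − 0.02100 = 0.01885 K/W
(1/r₁−1/r₂)/(4πk) = 0.01885 ⇒ k = 0.004786/(4π·0.01885) = 0.0202 W/m·K

k = 0.0202 W/m·K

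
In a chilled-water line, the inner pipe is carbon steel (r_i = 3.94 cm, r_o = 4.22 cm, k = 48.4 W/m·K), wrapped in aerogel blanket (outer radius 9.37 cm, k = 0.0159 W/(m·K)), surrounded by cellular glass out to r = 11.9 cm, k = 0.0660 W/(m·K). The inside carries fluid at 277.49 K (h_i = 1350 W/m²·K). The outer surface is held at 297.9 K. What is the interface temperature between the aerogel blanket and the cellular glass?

Resistance network (inner→outer):
  R'_conv,in = 1/(2πr h) = 1/(2π·0.0394·1350) = 0.002992 m·K/W
  R'_carbon steel = ln(0.0422/0.0394)/(2πk) = 0.06865/(2π·48.4) = 2.258×10^-4 m·K/W
  R'_aerogel blanket = ln(0.0937/0.0422)/(2πk) = 0.7977/(2π·0.0159) = 7.985 m·K/W
  R'_cellular glass = ln(0.119/0.0937)/(2πk) = 0.2390/(2π·0.0660) = 0.5764 m·K/W
ΣR = 0.002992 + 2.258×10^-4 + 7.985 + 0.5764 = 8.565 m·K/W
Q' = ΔT/ΣR = (277.49 K − 297.9 K)/8.565 = -2.383 W/m
From the inner boundary to the aerogel blanket/cellular glass interface, ΣR_partial = 7.988 m·K/W.
T_interface = T_in − Q'·ΣR_partial = 277.49 K − (-2.383)(7.988) = 296.5 K

T = 296.5 K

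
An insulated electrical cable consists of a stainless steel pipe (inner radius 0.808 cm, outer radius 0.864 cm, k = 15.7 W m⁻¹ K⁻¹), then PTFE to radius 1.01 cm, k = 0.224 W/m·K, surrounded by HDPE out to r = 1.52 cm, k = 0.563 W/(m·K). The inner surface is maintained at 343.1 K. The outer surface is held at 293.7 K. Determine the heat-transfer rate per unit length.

Q' = 217 W/m

Resistance network (inner→outer):
  R'_stainless steel = ln(0.00864/0.00808)/(2πk) = 0.06701/(2π·15.7) = 6.793×10^-4 m·K/W
  R'_PTFE = ln(0.0101/0.00864)/(2πk) = 0.1561/(2π·0.224) = 0.1109 m·K/W
  R'_HDPE = ln(0.0152/0.0101)/(2πk) = 0.4088/(2π·0.563) = 0.1156 m·K/W
ΣR = 6.793×10^-4 + 0.1109 + 0.1156 = 0.2272 m·K/W
Q' = ΔT/ΣR = (343.1 K − 293.7 K)/0.2272 = 217 W/m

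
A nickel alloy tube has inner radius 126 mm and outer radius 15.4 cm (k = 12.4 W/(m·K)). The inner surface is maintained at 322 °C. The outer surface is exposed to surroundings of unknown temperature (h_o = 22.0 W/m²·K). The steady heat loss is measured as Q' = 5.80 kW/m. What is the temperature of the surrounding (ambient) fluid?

Series resistances:
  R'_nickel alloy = ln(0.154/0.126)/(2πk) = 0.2007/(2π·12.4) = 0.002576 m·K/W
  R'_conv,out = 1/(2πr h) = 1/(2π·0.154·22.0) = 0.04698 m·K/W
ΣR = 0.04955 m·K/W
ΔT = Q'·ΣR = 5800 × 0.04955 = 287.4 K
Heat flows outward, so T_out = T_in − ΔT = 322 − 287.4 = 34.6 °C

T_out = 34.6 °C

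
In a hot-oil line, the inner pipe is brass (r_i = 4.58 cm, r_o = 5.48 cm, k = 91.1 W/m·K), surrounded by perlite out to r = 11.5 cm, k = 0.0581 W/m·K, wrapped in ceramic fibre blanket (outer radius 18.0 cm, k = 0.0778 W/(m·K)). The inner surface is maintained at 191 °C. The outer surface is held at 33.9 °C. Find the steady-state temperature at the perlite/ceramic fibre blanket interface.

Treat each layer as a resistance in series:
  R'_brass = ln(0.0548/0.0458)/(2πk) = 0.1794/(2π·91.1) = 3.134×10^-4 m·K/W
  R'_perlite = ln(0.115/0.0548)/(2πk) = 0.7412/(2π·0.0581) = 2.031 m·K/W
  R'_ceramic fibre blanket = ln(0.180/0.115)/(2πk) = 0.4480/(2π·0.0778) = 0.9165 m·K/W
ΣR = 3.134×10^-4 + 2.031 + 0.9165 = 2.948 m·K/W
Q' = ΔT/ΣR = (191 °C − 33.9 °C)/2.948 = 53.29 W/m
From the inner boundary to the perlite/ceramic fibre blanket interface, ΣR_partial = 2.031 m·K/W.
T_interface = T_in − Q'·ΣR_partial = 191 °C − (53.29)(2.031) = 82.8 °C

T = 82.8 °C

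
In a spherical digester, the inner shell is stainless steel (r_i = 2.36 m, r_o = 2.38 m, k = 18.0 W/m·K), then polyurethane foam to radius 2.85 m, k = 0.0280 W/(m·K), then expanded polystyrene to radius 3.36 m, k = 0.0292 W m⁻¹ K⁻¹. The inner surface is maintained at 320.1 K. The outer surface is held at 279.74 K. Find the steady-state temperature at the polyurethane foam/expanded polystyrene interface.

Series thermal resistances, inner to outer:
  R_stainless steel = (1/2.36 − 1/2.38)/(4πk) = 0.003561/(4π·18.0) = 1.574×10^-5 K/W
  R_polyurethane foam = (1/2.38 − 1/2.85)/(4πk) = 0.06929/(4π·0.0280) = 0.1969 K/W
  R_expanded polystyrene = (1/2.85 − 1/3.36)/(4πk) = 0.05326/(4π·0.0292) = 0.1451 K/W
ΣR = 1.574×10^-5 + 0.1969 + 0.1451 = 0.3420 K/W
Q = ΔT/ΣR = (320.1 K − 279.74 K)/0.3420 = 118.0 W
From the inner boundary to the polyurethane foam/expanded polystyrene interface, ΣR_partial = 0.1969 K/W.
T_interface = T_in − Q·ΣR_partial = 320.1 K − (118.0)(0.1969) = 296.9 K

T = 296.9 K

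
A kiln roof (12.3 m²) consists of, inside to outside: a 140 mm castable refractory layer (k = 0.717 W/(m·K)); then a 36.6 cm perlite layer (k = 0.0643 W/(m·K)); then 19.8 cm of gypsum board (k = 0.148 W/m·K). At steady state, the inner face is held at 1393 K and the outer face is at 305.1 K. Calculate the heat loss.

Q = 1850 W

Series thermal resistances, inner to outer:
  R_castable refractory = L/(kA) = 0.140/(0.717·12.3) = 0.01587 K/W
  R_perlite = L/(kA) = 0.366/(0.0643·12.3) = 0.4628 K/W
  R_gypsum board = L/(kA) = 0.198/(0.148·12.3) = 0.1088 K/W
ΣR = 0.01587 + 0.4628 + 0.1088 = 0.5875 K/W
Q = ΔT/ΣR = (1393 K − 305.1 K)/0.5875 = 1850 W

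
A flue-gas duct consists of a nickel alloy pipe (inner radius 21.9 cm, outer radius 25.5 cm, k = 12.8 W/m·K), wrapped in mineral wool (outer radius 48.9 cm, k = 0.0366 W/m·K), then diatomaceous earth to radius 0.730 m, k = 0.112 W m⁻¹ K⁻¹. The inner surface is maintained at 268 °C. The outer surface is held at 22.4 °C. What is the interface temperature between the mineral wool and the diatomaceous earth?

T = 63.5 °C

Treat each layer as a resistance in series:
  R'_nickel alloy = ln(0.255/0.219)/(2πk) = 0.1522/(2π·12.8) = 0.001892 m·K/W
  R'_mineral wool = ln(0.489/0.255)/(2πk) = 0.6511/(2π·0.0366) = 2.831 m·K/W
  R'_diatomaceous earth = ln(0.730/0.489)/(2πk) = 0.4007/(2π·0.112) = 0.5694 m·K/W
ΣR = 0.001892 + 2.831 + 0.5694 = 3.402 m·K/W
Q' = ΔT/ΣR = (268 °C − 22.4 °C)/3.402 = 72.19 W/m
From the inner boundary to the mineral wool/diatomaceous earth interface, ΣR_partial = 2.833 m·K/W.
T_interface = T_in − Q'·ΣR_partial = 268 °C − (72.19)(2.833) = 63.5 °C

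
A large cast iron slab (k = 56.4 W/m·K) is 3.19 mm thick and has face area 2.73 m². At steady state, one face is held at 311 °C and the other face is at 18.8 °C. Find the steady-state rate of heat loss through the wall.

Q = 1.41×10^7 W

Q = kA·ΔT/L = 56.4 × 2.73 × |311 °C − 18.8 °C| / 0.00319 = 1.41×10^7 W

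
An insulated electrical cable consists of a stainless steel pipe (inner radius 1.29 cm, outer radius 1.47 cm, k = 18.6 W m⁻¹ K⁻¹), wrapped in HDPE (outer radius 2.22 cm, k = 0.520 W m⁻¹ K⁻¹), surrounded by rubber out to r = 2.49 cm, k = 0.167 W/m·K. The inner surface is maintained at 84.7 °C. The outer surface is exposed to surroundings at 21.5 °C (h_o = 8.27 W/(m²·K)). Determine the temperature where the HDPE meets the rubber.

T = 76.7 °C

Resistance network (inner→outer):
  R'_stainless steel = ln(0.0147/0.0129)/(2πk) = 0.1306/(2π·18.6) = 0.001118 m·K/W
  R'_HDPE = ln(0.0222/0.0147)/(2πk) = 0.4122/(2π·0.520) = 0.1262 m·K/W
  R'_rubber = ln(0.0249/0.0222)/(2πk) = 0.1148/(2π·0.167) = 0.1094 m·K/W
  R'_conv,out = 1/(2πr h) = 1/(2π·0.0249·8.27) = 0.7729 m·K/W
ΣR = 0.001118 + 0.1262 + 0.1094 + 0.7729 = 1.010 m·K/W
Q' = ΔT/ΣR = (84.7 °C − 21.5 °C)/1.010 = 62.57 W/m
From the inner boundary to the HDPE/rubber interface, ΣR_partial = 0.1273 m·K/W.
T_interface = T_in − Q'·ΣR_partial = 84.7 °C − (62.57)(0.1273) = 76.7 °C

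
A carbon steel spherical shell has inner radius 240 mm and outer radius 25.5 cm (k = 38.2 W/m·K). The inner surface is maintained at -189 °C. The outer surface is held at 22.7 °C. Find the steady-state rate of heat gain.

Q = 415 kW

Q = 4πk·ΔT/(1/r₁ − 1/r₂) = 4π × 38.2 × 211.7 / (1/0.240 − 1/0.255) = 4.15×10^5 W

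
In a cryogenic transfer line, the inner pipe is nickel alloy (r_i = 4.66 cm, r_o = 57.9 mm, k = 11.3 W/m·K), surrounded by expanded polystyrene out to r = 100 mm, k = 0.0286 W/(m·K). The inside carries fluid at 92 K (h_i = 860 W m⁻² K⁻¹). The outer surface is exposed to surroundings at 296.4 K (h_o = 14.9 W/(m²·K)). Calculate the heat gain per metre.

Treat each layer as a resistance in series:
  R'_conv,in = 1/(2πr h) = 1/(2π·0.0466·860) = 0.003971 m·K/W
  R'_nickel alloy = ln(0.0579/0.0466)/(2πk) = 0.2171/(2π·11.3) = 0.003058 m·K/W
  R'_expanded polystyrene = ln(0.100/0.0579)/(2πk) = 0.5465/(2π·0.0286) = 3.041 m·K/W
  R'_conv,out = 1/(2πr h) = 1/(2π·0.100·14.9) = 0.1068 m·K/W
ΣR = 0.003971 + 0.003058 + 3.041 + 0.1068 = 3.155 m·K/W
Q' = ΔT/ΣR = (92 K − 296.4 K)/3.155 = -64.8 W/m
(Negative Q' ⇒ heat flows inward; heat gain = 64.8 W/m.)

Q' = 64.8 W/m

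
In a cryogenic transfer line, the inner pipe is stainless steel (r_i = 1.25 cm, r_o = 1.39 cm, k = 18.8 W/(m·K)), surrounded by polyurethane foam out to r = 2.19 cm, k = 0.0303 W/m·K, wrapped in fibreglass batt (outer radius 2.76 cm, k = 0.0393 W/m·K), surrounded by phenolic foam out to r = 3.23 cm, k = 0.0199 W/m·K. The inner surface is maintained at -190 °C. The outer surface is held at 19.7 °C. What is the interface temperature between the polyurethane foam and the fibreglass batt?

T = -80.7 °C

Treat each layer as a resistance in series:
  R'_stainless steel = ln(0.0139/0.0125)/(2πk) = 0.1062/(2π·18.8) = 8.987×10^-4 m·K/W
  R'_polyurethane foam = ln(0.0219/0.0139)/(2πk) = 0.4546/(2π·0.0303) = 2.388 m·K/W
  R'_fibreglass batt = ln(0.0276/0.0219)/(2πk) = 0.2313/(2π·0.0393) = 0.9368 m·K/W
  R'_phenolic foam = ln(0.0323/0.0276)/(2πk) = 0.1573/(2π·0.0199) = 1.258 m·K/W
ΣR = 8.987×10^-4 + 2.388 + 0.9368 + 1.258 = 4.584 m·K/W
Q' = ΔT/ΣR = (-190 °C − 19.7 °C)/4.584 = -45.75 W/m
From the inner boundary to the polyurethane foam/fibreglass batt interface, ΣR_partial = 2.389 m·K/W.
T_interface = T_in − Q'·ΣR_partial = -190 °C − (-45.75)(2.389) = -80.7 °C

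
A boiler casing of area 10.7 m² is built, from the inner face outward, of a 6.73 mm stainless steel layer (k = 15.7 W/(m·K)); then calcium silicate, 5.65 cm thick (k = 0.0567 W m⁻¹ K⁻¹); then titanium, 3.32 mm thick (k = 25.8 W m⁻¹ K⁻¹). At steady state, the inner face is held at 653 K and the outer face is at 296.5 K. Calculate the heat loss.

Series thermal resistances, inner to outer:
  R_stainless steel = L/(kA) = 0.00673/(15.7·10.7) = 4.006×10^-5 K/W
  R_calcium silicate = L/(kA) = 0.0565/(0.0567·10.7) = 0.09313 K/W
  R_titanium = L/(kA) = 0.00332/(25.8·10.7) = 1.203×10^-5 K/W
ΣR = 4.006×10^-5 + 0.09313 + 1.203×10^-5 = 0.09318 K/W
Q = ΔT/ΣR = (653 K − 296.5 K)/0.09318 = 3830 W

Q = 3.83 kW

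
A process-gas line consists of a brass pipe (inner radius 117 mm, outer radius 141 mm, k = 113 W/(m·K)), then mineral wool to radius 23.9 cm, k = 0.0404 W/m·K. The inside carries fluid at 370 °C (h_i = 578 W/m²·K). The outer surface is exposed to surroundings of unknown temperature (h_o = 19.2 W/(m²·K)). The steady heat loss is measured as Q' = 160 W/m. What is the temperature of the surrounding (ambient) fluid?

Series resistances:
  R'_conv,in = 1/(2πr h) = 1/(2π·0.117·578) = 0.002353 m·K/W
  R'_brass = ln(0.141/0.117)/(2πk) = 0.1866/(2π·113) = 2.628×10^-4 m·K/W
  R'_mineral wool = ln(0.239/0.141)/(2πk) = 0.5277/(2π·0.0404) = 2.079 m·K/W
  R'_conv,out = 1/(2πr h) = 1/(2π·0.239·19.2) = 0.03468 m·K/W
ΣR = 2.116 m·K/W
ΔT = Q'·ΣR = 160 × 2.116 = 338.6 K
Heat flows outward, so T_out = T_in − ΔT = 370 − 338.6 = 31.4 °C

T_out = 31.4 °C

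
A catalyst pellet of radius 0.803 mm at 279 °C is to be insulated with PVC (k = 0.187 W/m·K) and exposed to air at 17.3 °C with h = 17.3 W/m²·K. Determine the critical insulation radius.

For a sphere, r_cr = 2k_ins/h = 2·0.187/17.3 = 0.0216 m = 2.16 cm

r_cr = 2.16 cm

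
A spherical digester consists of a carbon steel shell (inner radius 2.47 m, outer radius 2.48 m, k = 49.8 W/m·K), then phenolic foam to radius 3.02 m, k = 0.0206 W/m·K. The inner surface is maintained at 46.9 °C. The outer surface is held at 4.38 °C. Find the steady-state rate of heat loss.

Q = 153 W

Resistance network (inner→outer):
  R_carbon steel = (1/2.47 − 1/2.48)/(4πk) = 0.001632/(4π·49.8) = 2.609×10^-6 K/W
  R_phenolic foam = (1/2.48 − 1/3.02)/(4πk) = 0.07210/(4π·0.0206) = 0.2785 K/W
ΣR = 2.609×10^-6 + 0.2785 = 0.2785 K/W
Q = ΔT/ΣR = (46.9 °C − 4.38 °C)/0.2785 = 153 W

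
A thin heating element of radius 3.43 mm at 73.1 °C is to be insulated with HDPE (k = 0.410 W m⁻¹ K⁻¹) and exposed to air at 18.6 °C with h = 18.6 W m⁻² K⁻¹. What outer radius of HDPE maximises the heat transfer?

For a cylinder, r_cr = k_ins/h = 0.410/18.6 = 0.0220 m = 2.20 cm

r_cr = 2.20 cm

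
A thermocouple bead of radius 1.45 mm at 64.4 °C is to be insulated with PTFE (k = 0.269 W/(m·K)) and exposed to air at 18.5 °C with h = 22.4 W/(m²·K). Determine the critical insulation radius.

For a sphere, r_cr = 2k_ins/h = 2·0.269/22.4 = 0.0240 m = 2.40 cm

r_cr = 2.40 cm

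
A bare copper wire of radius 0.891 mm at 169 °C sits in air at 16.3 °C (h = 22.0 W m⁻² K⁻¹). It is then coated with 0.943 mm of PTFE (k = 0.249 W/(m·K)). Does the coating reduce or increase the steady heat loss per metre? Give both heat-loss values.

Critical radius for a cylinder: r_cr = k/h = 0.0113 m = 1.13 cm.
Outer radius after coating: r₂ = 8.91×10^-4 + 9.43×10^-4 = 0.001834 m.
Since r₁ < r_cr and r₂ ≤ r_cr, the coating moves toward the maximum at r_cr — heat loss rises.
Bare: R = 1/(2πr₁h) = 8.119 m·K/W; Q = 152.7/8.119 = 18.8 W/m.
Coated: R = R_cond + R_conv = 4.406 m·K/W; Q = 152.7/4.406 = 34.7 W/m.

increases: 18.8 → 34.7 W/m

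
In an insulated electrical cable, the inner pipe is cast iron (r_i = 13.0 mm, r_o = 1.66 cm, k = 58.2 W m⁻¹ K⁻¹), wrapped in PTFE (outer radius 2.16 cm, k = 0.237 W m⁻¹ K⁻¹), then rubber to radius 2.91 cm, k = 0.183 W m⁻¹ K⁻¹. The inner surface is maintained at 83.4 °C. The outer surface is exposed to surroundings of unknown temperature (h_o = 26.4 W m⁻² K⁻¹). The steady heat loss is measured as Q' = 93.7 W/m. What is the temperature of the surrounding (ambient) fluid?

Sum the resistances:
  R'_cast iron = ln(0.0166/0.0130)/(2πk) = 0.2445/(2π·58.2) = 6.685×10^-4 m·K/W
  R'_PTFE = ln(0.0216/0.0166)/(2πk) = 0.2633/(2π·0.237) = 0.1768 m·K/W
  R'_rubber = ln(0.0291/0.0216)/(2πk) = 0.2980/(2π·0.183) = 0.2592 m·K/W
  R'_conv,out = 1/(2πr h) = 1/(2π·0.0291·26.4) = 0.2072 m·K/W
ΣR = 0.6439 m·K/W
ΔT = Q'·ΣR = 93.7 × 0.6439 = 60.33 K
Heat flows outward, so T_out = T_in − ΔT = 83.4 − 60.33 = 23.1 °C

T_out = 23.1 °C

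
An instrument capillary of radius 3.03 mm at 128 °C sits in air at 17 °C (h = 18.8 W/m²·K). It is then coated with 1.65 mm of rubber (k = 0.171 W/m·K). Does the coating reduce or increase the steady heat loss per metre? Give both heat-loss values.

increases: 39.7 → 50.1 W/m

Critical radius for a cylinder: r_cr = k/h = 0.00910 m = 0.910 cm.
Outer radius after coating: r₂ = 0.00303 + 0.00165 = 0.00468 m.
Since r₁ < r_cr and r₂ ≤ r_cr, the coating moves toward the maximum at r_cr — heat loss rises.
Bare: R = 1/(2πr₁h) = 2.794 m·K/W; Q = 111/2.794 = 39.7 W/m.
Coated: R = R_cond + R_conv = 2.214 m·K/W; Q = 111/2.214 = 50.1 W/m.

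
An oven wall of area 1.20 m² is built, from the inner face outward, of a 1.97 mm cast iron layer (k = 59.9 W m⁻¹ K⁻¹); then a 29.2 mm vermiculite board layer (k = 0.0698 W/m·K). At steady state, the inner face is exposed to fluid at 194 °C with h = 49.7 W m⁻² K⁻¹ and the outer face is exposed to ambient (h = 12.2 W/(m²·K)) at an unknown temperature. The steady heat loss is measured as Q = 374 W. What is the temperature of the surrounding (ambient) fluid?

Series resistances:
  R_conv,in = 1/(hA) = 1/(49.7·1.20) = 0.01677 K/W
  R_cast iron = L/(kA) = 0.00197/(59.9·1.20) = 2.741×10^-5 K/W
  R_vermiculite board = L/(kA) = 0.0292/(0.0698·1.20) = 0.3486 K/W
  R_conv,out = 1/(hA) = 1/(12.2·1.20) = 0.06831 K/W
ΣR = 0.4337 K/W
ΔT = Q·ΣR = 374 × 0.4337 = 162.2 K
Heat flows outward, so T_out = T_in − ΔT = 194 − 162.2 = 31.8 °C

T_out = 31.8 °C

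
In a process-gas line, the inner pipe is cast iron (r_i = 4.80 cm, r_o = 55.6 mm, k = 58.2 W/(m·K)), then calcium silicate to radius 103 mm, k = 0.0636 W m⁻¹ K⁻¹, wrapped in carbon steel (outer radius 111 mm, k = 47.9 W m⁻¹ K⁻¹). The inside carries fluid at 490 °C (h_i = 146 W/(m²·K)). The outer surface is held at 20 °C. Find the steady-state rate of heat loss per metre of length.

Treat each layer as a resistance in series:
  R'_conv,in = 1/(2πr h) = 1/(2π·0.0480·146) = 0.02271 m·K/W
  R'_cast iron = ln(0.0556/0.0480)/(2πk) = 0.1470/(2π·58.2) = 4.019×10^-4 m·K/W
  R'_calcium silicate = ln(0.103/0.0556)/(2πk) = 0.6165/(2π·0.0636) = 1.543 m·K/W
  R'_carbon steel = ln(0.111/0.103)/(2πk) = 0.07480/(2π·47.9) = 2.485×10^-4 m·K/W
ΣR = 0.02271 + 4.019×10^-4 + 1.543 + 2.485×10^-4 = 1.566 m·K/W
Q' = ΔT/ΣR = (490 °C − 20 °C)/1.566 = 300 W/m

Q' = 300 W/m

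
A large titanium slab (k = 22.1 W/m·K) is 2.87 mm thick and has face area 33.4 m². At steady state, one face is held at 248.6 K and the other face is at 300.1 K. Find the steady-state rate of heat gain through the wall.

Q = 1.32×10^7 W

Q = kA·ΔT/L = 22.1 × 33.4 × |248.6 K − 300.1 K| / 0.00287 = 1.32×10^7 W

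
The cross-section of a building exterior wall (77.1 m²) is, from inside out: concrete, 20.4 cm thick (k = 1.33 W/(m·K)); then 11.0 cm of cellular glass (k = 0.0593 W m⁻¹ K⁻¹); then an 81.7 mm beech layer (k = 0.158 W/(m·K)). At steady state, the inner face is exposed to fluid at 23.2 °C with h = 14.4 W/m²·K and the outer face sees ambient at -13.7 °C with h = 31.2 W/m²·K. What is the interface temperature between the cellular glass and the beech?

T = -5.99 °C

Treat each layer as a resistance in series:
  R_conv,in = 1/(hA) = 1/(14.4·77.1) = 9.007×10^-4 K/W
  R_concrete = L/(kA) = 0.204/(1.33·77.1) = 0.001989 K/W
  R_cellular glass = L/(kA) = 0.110/(0.0593·77.1) = 0.02406 K/W
  R_beech = L/(kA) = 0.0817/(0.158·77.1) = 0.006707 K/W
  R_conv,out = 1/(hA) = 1/(31.2·77.1) = 4.157×10^-4 K/W
ΣR = 9.007×10^-4 + 0.001989 + 0.02406 + 0.006707 + 4.157×10^-4 = 0.03407 K/W
Q = ΔT/ΣR = (23.2 °C − -13.7 °C)/0.03407 = 1083 W
From the inner boundary to the cellular glass/beech interface, ΣR_partial = 0.02695 K/W.
T_interface = T_in − Q·ΣR_partial = 23.2 °C − (1083)(0.02695) = -5.99 °C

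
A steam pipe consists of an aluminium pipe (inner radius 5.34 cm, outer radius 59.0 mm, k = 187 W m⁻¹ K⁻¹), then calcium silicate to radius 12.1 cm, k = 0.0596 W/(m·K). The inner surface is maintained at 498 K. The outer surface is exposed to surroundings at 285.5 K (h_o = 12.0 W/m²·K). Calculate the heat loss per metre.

Q' = 105 W/m

Treat each layer as a resistance in series:
  R'_aluminium = ln(0.0590/0.0534)/(2πk) = 0.09973/(2π·187) = 8.488×10^-5 m·K/W
  R'_calcium silicate = ln(0.121/0.0590)/(2πk) = 0.7183/(2π·0.0596) = 1.918 m·K/W
  R'_conv,out = 1/(2πr h) = 1/(2π·0.121·12.0) = 0.1096 m·K/W
ΣR = 8.488×10^-5 + 1.918 + 0.1096 = 2.028 m·K/W
Q' = ΔT/ΣR = (498 K − 285.5 K)/2.028 = 105 W/m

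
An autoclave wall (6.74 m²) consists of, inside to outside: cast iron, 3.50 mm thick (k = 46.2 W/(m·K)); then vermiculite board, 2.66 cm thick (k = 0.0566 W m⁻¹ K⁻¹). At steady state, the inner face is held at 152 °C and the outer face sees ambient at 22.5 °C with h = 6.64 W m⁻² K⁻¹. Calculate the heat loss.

Series thermal resistances, inner to outer:
  R_cast iron = L/(kA) = 0.00350/(46.2·6.74) = 1.124×10^-5 K/W
  R_vermiculite board = L/(kA) = 0.0266/(0.0566·6.74) = 0.06973 K/W
  R_conv,out = 1/(hA) = 1/(6.64·6.74) = 0.02234 K/W
ΣR = 1.124×10^-5 + 0.06973 + 0.02234 = 0.09208 K/W
Q = ΔT/ΣR = (152 °C − 22.5 °C)/0.09208 = 1410 W

Q = 1410 W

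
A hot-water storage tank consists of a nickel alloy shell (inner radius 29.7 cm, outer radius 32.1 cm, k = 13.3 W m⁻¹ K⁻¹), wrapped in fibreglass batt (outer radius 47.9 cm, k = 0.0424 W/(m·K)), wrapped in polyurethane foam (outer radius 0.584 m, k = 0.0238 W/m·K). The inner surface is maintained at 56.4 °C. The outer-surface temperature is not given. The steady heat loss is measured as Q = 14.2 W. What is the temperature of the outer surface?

Sum the resistances:
  R_nickel alloy = (1/0.297 − 1/0.321)/(4πk) = 0.2517/(4π·13.3) = 0.001506 K/W
  R_fibreglass batt = (1/0.321 − 1/0.479)/(4πk) = 1.028/(4π·0.0424) = 1.929 K/W
  R_polyurethane foam = (1/0.479 − 1/0.584)/(4πk) = 0.3754/(4π·0.0238) = 1.255 K/W
ΣR = 3.185 K/W
ΔT = Q·ΣR = 14.2 × 3.185 = 45.23 K
Heat flows outward, so T_out = T_in − ΔT = 56.4 − 45.23 = 11.2 °C

T_out = 11.2 °C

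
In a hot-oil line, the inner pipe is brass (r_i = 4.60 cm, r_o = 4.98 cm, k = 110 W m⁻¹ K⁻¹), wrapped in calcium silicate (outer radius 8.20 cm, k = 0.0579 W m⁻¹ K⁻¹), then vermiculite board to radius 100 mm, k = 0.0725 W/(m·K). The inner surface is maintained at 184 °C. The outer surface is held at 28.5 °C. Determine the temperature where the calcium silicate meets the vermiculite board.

Treat each layer as a resistance in series:
  R'_brass = ln(0.0498/0.0460)/(2πk) = 0.07937/(2π·110) = 1.148×10^-4 m·K/W
  R'_calcium silicate = ln(0.0820/0.0498)/(2πk) = 0.4987/(2π·0.0579) = 1.371 m·K/W
  R'_vermiculite board = ln(0.100/0.0820)/(2πk) = 0.1985/(2π·0.0725) = 0.4356 m·K/W
ΣR = 1.148×10^-4 + 1.371 + 0.4356 = 1.807 m·K/W
Q' = ΔT/ΣR = (184 °C − 28.5 °C)/1.807 = 86.05 W/m
From the inner boundary to the calcium silicate/vermiculite board interface, ΣR_partial = 1.371 m·K/W.
T_interface = T_in − Q'·ΣR_partial = 184 °C − (86.05)(1.371) = 66.0 °C

T = 66.0 °C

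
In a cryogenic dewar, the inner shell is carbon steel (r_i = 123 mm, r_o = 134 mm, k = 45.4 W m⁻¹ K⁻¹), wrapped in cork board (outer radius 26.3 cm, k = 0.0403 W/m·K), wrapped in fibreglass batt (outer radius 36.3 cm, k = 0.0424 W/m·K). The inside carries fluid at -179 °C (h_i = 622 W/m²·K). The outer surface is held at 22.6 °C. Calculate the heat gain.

Q = 21.9 W

Treat each layer as a resistance in series:
  R_conv,in = 1/(4πr²h) = 1/(4π·0.123²·622) = 0.008456 K/W
  R_carbon steel = (1/0.123 − 1/0.134)/(4πk) = 0.6674/(4π·45.4) = 0.001170 K/W
  R_cork board = (1/0.134 − 1/0.263)/(4πk) = 3.660/(4π·0.0403) = 7.228 K/W
  R_fibreglass batt = (1/0.263 − 1/0.363)/(4πk) = 1.047/(4π·0.0424) = 1.966 K/W
ΣR = 0.008456 + 0.001170 + 7.228 + 1.966 = 9.204 K/W
Q = ΔT/ΣR = (-179 °C − 22.6 °C)/9.204 = -21.9 W
(Negative Q ⇒ heat flows inward; heat gain = 21.9 W.)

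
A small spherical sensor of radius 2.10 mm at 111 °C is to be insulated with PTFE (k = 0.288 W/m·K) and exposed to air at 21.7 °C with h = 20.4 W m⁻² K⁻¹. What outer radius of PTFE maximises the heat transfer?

For a sphere, r_cr = 2k_ins/h = 2·0.288/20.4 = 0.0282 m = 2.82 cm

r_cr = 2.82 cm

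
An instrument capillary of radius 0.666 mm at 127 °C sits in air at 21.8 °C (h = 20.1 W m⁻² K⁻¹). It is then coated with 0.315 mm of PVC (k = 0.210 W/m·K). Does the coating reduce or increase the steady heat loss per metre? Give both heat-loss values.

Critical radius for a cylinder: r_cr = k/h = 0.0104 m = 1.04 cm.
Outer radius after coating: r₂ = 6.66×10^-4 + 3.15×10^-4 = 0.000981 m.
Since r₁ < r_cr and r₂ ≤ r_cr, the coating moves toward the maximum at r_cr — heat loss rises.
Bare: R = 1/(2πr₁h) = 11.89 m·K/W; Q = 105.2/11.89 = 8.85 W/m.
Coated: R = R_cond + R_conv = 8.365 m·K/W; Q = 105.2/8.365 = 12.6 W/m.

increases: 8.85 → 12.6 W/m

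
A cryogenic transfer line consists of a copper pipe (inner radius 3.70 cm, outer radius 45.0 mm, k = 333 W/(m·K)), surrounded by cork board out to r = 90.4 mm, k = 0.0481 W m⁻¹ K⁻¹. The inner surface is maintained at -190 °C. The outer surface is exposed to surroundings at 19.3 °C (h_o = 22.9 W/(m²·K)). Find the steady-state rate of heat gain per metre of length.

Resistance network (inner→outer):
  R'_copper = ln(0.0450/0.0370)/(2πk) = 0.1957/(2π·333) = 9.355×10^-5 m·K/W
  R'_cork board = ln(0.0904/0.0450)/(2πk) = 0.6976/(2π·0.0481) = 2.308 m·K/W
  R'_conv,out = 1/(2πr h) = 1/(2π·0.0904·22.9) = 0.07688 m·K/W
ΣR = 9.355×10^-5 + 2.308 + 0.07688 = 2.385 m·K/W
Q' = ΔT/ΣR = (-190 °C − 19.3 °C)/2.385 = -87.8 W/m
(Negative Q' ⇒ heat flows inward; heat gain = 87.8 W/m.)

Q' = 87.8 W/m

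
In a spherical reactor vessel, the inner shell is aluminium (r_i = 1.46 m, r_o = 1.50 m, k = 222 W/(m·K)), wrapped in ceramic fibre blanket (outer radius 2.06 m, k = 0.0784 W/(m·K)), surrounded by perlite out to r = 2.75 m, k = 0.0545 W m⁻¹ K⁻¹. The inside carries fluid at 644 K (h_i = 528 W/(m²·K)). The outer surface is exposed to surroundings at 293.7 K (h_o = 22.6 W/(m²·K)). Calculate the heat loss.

Treat each layer as a resistance in series:
  R_conv,in = 1/(4πr²h) = 1/(4π·1.46²·528) = 7.071×10^-5 K/W
  R_aluminium = (1/1.46 − 1/1.50)/(4πk) = 0.01826/(4π·222) = 6.547×10^-6 K/W
  R_ceramic fibre blanket = (1/1.50 − 1/2.06)/(4πk) = 0.1812/(4π·0.0784) = 0.1840 K/W
  R_perlite = (1/2.06 − 1/2.75)/(4πk) = 0.1218/(4π·0.0545) = 0.1778 K/W
  R_conv,out = 1/(4πr²h) = 1/(4π·2.75²·22.6) = 4.656×10^-4 K/W
ΣR = 7.071×10^-5 + 6.547×10^-6 + 0.1840 + 0.1778 + 4.656×10^-4 = 0.3623 K/W
Q = ΔT/ΣR = (644 K − 293.7 K)/0.3623 = 967 W

Q = 967 W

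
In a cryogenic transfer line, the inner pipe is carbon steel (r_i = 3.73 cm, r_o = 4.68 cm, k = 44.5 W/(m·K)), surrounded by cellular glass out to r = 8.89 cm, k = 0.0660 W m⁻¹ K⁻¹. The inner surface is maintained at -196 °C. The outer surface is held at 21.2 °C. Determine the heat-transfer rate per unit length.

Q' = 140 W/m

Treat each layer as a resistance in series:
  R'_carbon steel = ln(0.0468/0.0373)/(2πk) = 0.2269/(2π·44.5) = 8.115×10^-4 m·K/W
  R'_cellular glass = ln(0.0889/0.0468)/(2πk) = 0.6416/(2π·0.0660) = 1.547 m·K/W
ΣR = 8.115×10^-4 + 1.547 = 1.548 m·K/W
Q' = ΔT/ΣR = (-196 °C − 21.2 °C)/1.548 = -140 W/m
(Negative Q' ⇒ heat flows inward; heat gain = 140 W/m.)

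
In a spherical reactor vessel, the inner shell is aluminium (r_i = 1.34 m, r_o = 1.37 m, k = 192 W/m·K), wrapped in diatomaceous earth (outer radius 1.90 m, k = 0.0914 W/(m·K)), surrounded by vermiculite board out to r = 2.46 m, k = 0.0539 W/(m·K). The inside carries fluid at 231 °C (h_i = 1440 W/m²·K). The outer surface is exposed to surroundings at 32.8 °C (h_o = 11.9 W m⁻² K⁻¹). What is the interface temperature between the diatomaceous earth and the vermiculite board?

T = 132 °C

Series thermal resistances, inner to outer:
  R_conv,in = 1/(4πr²h) = 1/(4π·1.34²·1440) = 3.078×10^-5 K/W
  R_aluminium = (1/1.34 − 1/1.37)/(4πk) = 0.01634/(4π·192) = 6.773×10^-6 K/W
  R_diatomaceous earth = (1/1.37 − 1/1.90)/(4πk) = 0.2036/(4π·0.0914) = 0.1773 K/W
  R_vermiculite board = (1/1.90 − 1/2.46)/(4πk) = 0.1198/(4π·0.0539) = 0.1769 K/W
  R_conv,out = 1/(4πr²h) = 1/(4π·2.46²·11.9) = 0.001105 K/W
ΣR = 3.078×10^-5 + 6.773×10^-6 + 0.1773 + 0.1769 + 0.001105 = 0.3553 K/W
Q = ΔT/ΣR = (231 °C − 32.8 °C)/0.3553 = 557.8 W
From the inner boundary to the diatomaceous earth/vermiculite board interface, ΣR_partial = 0.1773 K/W.
T_interface = T_in − Q·ΣR_partial = 231 °C − (557.8)(0.1773) = 132 °C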